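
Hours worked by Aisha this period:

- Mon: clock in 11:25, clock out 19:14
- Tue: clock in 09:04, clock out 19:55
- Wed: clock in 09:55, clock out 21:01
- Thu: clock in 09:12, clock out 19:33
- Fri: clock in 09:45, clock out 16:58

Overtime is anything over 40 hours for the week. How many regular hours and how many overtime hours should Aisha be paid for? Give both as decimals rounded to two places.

Mon: 11:25–19:14 = 7 h 49 min
Tue: 09:04–19:55 = 10 h 51 min
Wed: 09:55–21:01 = 11 h 6 min
Thu: 09:12–19:33 = 10 h 21 min
Fri: 09:45–16:58 = 7 h 13 min
Total worked: 47 h 20 min = 47.33 h.
Threshold 40 h → overtime 7 h 20 min, regular 40 h 0 min.

Regular 40.00 hours, overtime 7.33 hours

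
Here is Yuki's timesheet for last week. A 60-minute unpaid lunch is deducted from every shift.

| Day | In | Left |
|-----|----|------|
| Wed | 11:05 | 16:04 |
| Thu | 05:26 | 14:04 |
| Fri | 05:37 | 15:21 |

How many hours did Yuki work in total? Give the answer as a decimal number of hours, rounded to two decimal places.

20.35 hours

Wed: 11:05–16:04 = 4 h 59 min; less 60 min break → 3 h 59 min
Thu: 05:26–14:04 = 8 h 38 min; less 60 min break → 7 h 38 min
Fri: 05:37–15:21 = 9 h 44 min; less 60 min break → 8 h 44 min
Total: 3 h 59 min + 7 h 38 min + 8 h 44 min = 20 h 21 min.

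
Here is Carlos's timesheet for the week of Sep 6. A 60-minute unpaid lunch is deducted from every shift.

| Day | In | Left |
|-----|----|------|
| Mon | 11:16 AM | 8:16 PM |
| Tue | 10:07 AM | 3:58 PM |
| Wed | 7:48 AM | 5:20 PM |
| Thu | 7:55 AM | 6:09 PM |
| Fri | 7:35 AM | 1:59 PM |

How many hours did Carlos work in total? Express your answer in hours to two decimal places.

Mon: 11:16 AM–8:16 PM = 9 h 0 min; less 60 min break → 8 h 0 min
Tue: 10:07 AM–3:58 PM = 5 h 51 min; less 60 min break → 4 h 51 min
Wed: 7:48 AM–5:20 PM = 9 h 32 min; less 60 min break → 8 h 32 min
Thu: 7:55 AM–6:09 PM = 10 h 14 min; less 60 min break → 9 h 14 min
Fri: 7:35 AM–1:59 PM = 6 h 24 min; less 60 min break → 5 h 24 min
Total: 8 h 0 min + 4 h 51 min + 8 h 32 min + 9 h 14 min + 5 h 24 min = 36 h 1 min.

36.02 hours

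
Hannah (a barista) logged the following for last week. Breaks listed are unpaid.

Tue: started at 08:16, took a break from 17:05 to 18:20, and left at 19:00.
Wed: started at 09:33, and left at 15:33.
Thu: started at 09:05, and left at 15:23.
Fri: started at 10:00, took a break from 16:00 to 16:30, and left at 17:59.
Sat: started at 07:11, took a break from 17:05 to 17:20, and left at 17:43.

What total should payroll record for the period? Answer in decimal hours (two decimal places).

39.55 hours

Tue: 08:16–19:00 = 10 h 44 min; less 75 min break → 9 h 29 min
Wed: 09:33–15:33 = 6 h 0 min
Thu: 09:05–15:23 = 6 h 18 min
Fri: 10:00–17:59 = 7 h 59 min; less 30 min break → 7 h 29 min
Sat: 07:11–17:43 = 10 h 32 min; less 15 min break → 10 h 17 min
Total: 9 h 29 min + 6 h 0 min + 6 h 18 min + 7 h 29 min + 10 h 17 min = 39 h 33 min.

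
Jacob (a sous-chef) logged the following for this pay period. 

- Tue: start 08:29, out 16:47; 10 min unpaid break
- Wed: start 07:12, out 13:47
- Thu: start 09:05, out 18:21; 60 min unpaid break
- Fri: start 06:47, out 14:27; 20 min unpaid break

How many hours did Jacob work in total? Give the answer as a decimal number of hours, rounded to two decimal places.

30.32 hours

Tue: 08:29–16:47 = 8 h 18 min; less 10 min break → 8 h 8 min
Wed: 07:12–13:47 = 6 h 35 min
Thu: 09:05–18:21 = 9 h 16 min; less 60 min break → 8 h 16 min
Fri: 06:47–14:27 = 7 h 40 min; less 20 min break → 7 h 20 min
Total: 8 h 8 min + 6 h 35 min + 8 h 16 min + 7 h 20 min = 30 h 19 min.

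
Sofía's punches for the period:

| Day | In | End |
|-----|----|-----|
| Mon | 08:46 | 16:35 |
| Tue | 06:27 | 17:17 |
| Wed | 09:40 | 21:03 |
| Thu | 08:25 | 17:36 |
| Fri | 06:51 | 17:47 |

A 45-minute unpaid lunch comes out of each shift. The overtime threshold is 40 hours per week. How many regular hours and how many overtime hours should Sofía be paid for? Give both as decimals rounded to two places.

Mon: 08:46–16:35 = 7 h 49 min; less 45 min break → 7 h 4 min
Tue: 06:27–17:17 = 10 h 50 min; less 45 min break → 10 h 5 min
Wed: 09:40–21:03 = 11 h 23 min; less 45 min break → 10 h 38 min
Thu: 08:25–17:36 = 9 h 11 min; less 45 min break → 8 h 26 min
Fri: 06:51–17:47 = 10 h 56 min; less 45 min break → 10 h 11 min
Total worked: 46 h 24 min = 46.40 h.
Threshold 40 h → overtime 6 h 24 min, regular 40 h 0 min.

Regular 40.00 hours, overtime 6.40 hours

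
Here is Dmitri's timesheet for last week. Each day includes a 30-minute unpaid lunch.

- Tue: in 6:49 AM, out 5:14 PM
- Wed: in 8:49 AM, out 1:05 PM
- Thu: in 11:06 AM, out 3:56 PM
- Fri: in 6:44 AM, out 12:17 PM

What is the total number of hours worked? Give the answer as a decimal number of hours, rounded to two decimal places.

23.07 hours

Tue: 6:49 AM–5:14 PM = 10 h 25 min; less 30 min break → 9 h 55 min
Wed: 8:49 AM–1:05 PM = 4 h 16 min; less 30 min break → 3 h 46 min
Thu: 11:06 AM–3:56 PM = 4 h 50 min; less 30 min break → 4 h 20 min
Fri: 6:44 AM–12:17 PM = 5 h 33 min; less 30 min break → 5 h 3 min
Total: 9 h 55 min + 3 h 46 min + 4 h 20 min + 5 h 3 min = 23 h 4 min.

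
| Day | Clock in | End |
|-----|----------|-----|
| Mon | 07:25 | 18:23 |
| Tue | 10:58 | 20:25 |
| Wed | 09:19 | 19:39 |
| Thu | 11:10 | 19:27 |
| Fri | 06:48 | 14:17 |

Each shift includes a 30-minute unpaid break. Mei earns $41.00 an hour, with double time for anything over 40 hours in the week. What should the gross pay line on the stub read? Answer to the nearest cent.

$1969.37

Mon: 07:25–18:23 = 10 h 58 min; less 30 min break → 10 h 28 min
Tue: 10:58–20:25 = 9 h 27 min; less 30 min break → 8 h 57 min
Wed: 09:19–19:39 = 10 h 20 min; less 30 min break → 9 h 50 min
Thu: 11:10–19:27 = 8 h 17 min; less 30 min break → 7 h 47 min
Fri: 06:48–14:17 = 7 h 29 min; less 30 min break → 6 h 59 min
Total worked: 44 h 1 min = 2641 min.
Regular 40 h 0 min = 2400 min at $41.00/h; overtime 4 h 1 min = 241 min at $82.00/h.
Pay = (2400 × $41.00 + 241 × $82.00) ÷ 60 = $1969.37.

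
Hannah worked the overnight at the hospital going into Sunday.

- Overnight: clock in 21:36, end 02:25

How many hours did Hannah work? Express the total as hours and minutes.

4 h 49 min

Overnight: 21:36 → midnight = 2 h 24 min; midnight → 02:25 = 2 h 25 min; span 4 h 49 min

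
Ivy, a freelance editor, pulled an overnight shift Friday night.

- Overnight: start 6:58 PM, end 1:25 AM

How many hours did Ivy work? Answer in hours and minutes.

6 h 27 min

Overnight: 6:58 PM → midnight = 5 h 2 min; midnight → 1:25 AM = 1 h 25 min; span 6 h 27 min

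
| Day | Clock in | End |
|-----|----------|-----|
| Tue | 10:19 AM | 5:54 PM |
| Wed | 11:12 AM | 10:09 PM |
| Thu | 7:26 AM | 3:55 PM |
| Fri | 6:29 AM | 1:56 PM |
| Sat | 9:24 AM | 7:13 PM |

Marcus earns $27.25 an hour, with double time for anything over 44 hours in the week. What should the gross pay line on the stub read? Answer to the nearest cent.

Tue: 10:19 AM–5:54 PM = 7 h 35 min
Wed: 11:12 AM–10:09 PM = 10 h 57 min
Thu: 7:26 AM–3:55 PM = 8 h 29 min
Fri: 6:29 AM–1:56 PM = 7 h 27 min
Sat: 9:24 AM–7:13 PM = 9 h 49 min
Total worked: 44 h 17 min = 2657 min.
Regular 44 h 0 min = 2640 min at $27.25/h; overtime 0 h 17 min = 17 min at $54.50/h.
Pay = (2640 × $27.25 + 17 × $54.50) ÷ 60 = $1214.44.

$1214.44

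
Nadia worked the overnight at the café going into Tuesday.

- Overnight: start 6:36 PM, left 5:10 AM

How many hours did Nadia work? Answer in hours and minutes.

10 h 34 min

Overnight: 6:36 PM → midnight = 5 h 24 min; midnight → 5:10 AM = 5 h 10 min; span 10 h 34 min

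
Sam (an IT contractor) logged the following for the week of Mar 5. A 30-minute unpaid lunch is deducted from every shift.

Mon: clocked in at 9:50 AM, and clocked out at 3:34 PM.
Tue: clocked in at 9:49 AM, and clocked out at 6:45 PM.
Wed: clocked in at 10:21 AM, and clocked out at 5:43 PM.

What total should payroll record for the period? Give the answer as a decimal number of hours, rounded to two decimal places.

20.53 hours

Mon: 9:50 AM–3:34 PM = 5 h 44 min; less 30 min break → 5 h 14 min
Tue: 9:49 AM–6:45 PM = 8 h 56 min; less 30 min break → 8 h 26 min
Wed: 10:21 AM–5:43 PM = 7 h 22 min; less 30 min break → 6 h 52 min
Total: 5 h 14 min + 8 h 26 min + 6 h 52 min = 20 h 32 min.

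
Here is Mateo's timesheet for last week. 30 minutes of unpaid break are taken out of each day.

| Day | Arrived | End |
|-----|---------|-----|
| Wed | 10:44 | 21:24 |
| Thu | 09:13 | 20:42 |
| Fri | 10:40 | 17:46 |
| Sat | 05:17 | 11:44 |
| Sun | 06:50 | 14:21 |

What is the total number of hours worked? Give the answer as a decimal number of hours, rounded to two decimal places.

40.72 hours

Wed: 10:44–21:24 = 10 h 40 min; less 30 min break → 10 h 10 min
Thu: 09:13–20:42 = 11 h 29 min; less 30 min break → 10 h 59 min
Fri: 10:40–17:46 = 7 h 6 min; less 30 min break → 6 h 36 min
Sat: 05:17–11:44 = 6 h 27 min; less 30 min break → 5 h 57 min
Sun: 06:50–14:21 = 7 h 31 min; less 30 min break → 7 h 1 min
Total: 10 h 10 min + 10 h 59 min + 6 h 36 min + 5 h 57 min + 7 h 1 min = 40 h 43 min.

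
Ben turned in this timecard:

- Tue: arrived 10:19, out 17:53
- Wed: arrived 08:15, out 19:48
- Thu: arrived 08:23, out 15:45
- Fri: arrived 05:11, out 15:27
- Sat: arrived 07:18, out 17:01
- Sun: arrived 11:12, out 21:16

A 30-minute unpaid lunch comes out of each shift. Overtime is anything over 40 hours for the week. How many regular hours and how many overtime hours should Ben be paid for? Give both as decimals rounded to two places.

Tue: 10:19–17:53 = 7 h 34 min; less 30 min break → 7 h 4 min
Wed: 08:15–19:48 = 11 h 33 min; less 30 min break → 11 h 3 min
Thu: 08:23–15:45 = 7 h 22 min; less 30 min break → 6 h 52 min
Fri: 05:11–15:27 = 10 h 16 min; less 30 min break → 9 h 46 min
Sat: 07:18–17:01 = 9 h 43 min; less 30 min break → 9 h 13 min
Sun: 11:12–21:16 = 10 h 4 min; less 30 min break → 9 h 34 min
Total worked: 53 h 32 min = 53.53 h.
Threshold 40 h → overtime 13 h 32 min, regular 40 h 0 min.

Regular 40.00 hours, overtime 13.53 hours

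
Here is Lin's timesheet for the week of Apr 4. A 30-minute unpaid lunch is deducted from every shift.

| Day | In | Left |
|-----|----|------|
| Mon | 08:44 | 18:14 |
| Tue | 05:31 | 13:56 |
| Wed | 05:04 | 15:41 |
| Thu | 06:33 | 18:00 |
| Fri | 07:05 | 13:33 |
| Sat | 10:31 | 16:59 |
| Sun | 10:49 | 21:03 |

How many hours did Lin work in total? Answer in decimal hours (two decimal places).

Mon: 08:44–18:14 = 9 h 30 min; less 30 min break → 9 h 0 min
Tue: 05:31–13:56 = 8 h 25 min; less 30 min break → 7 h 55 min
Wed: 05:04–15:41 = 10 h 37 min; less 30 min break → 10 h 7 min
Thu: 06:33–18:00 = 11 h 27 min; less 30 min break → 10 h 57 min
Fri: 07:05–13:33 = 6 h 28 min; less 30 min break → 5 h 58 min
Sat: 10:31–16:59 = 6 h 28 min; less 30 min break → 5 h 58 min
Sun: 10:49–21:03 = 10 h 14 min; less 30 min break → 9 h 44 min
Total: 9 h 0 min + 7 h 55 min + 10 h 7 min + 10 h 57 min + 5 h 58 min + 5 h 58 min + 9 h 44 min = 59 h 39 min.

59.65 hours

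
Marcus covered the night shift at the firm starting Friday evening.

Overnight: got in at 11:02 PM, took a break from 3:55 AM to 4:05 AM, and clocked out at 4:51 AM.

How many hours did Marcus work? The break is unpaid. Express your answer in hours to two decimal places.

Overnight: 11:02 PM → midnight = 0 h 58 min; midnight → 4:51 AM = 4 h 51 min; span 5 h 49 min; less 10 min break → 5 h 39 min

5.65 hours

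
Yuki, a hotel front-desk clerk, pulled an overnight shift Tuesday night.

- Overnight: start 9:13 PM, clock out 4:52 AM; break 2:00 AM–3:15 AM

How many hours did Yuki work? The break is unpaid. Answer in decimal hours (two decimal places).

Overnight: 9:13 PM → midnight = 2 h 47 min; midnight → 4:52 AM = 4 h 52 min; span 7 h 39 min; less 75 min break → 6 h 24 min

6.40 hours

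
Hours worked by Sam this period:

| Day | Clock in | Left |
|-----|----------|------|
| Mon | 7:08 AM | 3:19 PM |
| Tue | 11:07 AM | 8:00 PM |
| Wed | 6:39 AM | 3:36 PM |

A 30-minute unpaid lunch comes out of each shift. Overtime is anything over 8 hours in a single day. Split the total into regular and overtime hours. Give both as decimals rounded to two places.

Regular 23.68 hours, overtime 0.83 hours

Mon: 7:08 AM–3:19 PM = 8 h 11 min; less 30 min break → 7 h 41 min
Tue: 11:07 AM–8:00 PM = 8 h 53 min; less 30 min break → 8 h 23 min
Wed: 6:39 AM–3:36 PM = 8 h 57 min; less 30 min break → 8 h 27 min
Mon reg 7 h 41 min / OT 0 h 0 min; Tue reg 8 h 0 min / OT 0 h 23 min; Wed reg 8 h 0 min / OT 0 h 27 min.
Totals: regular 23 h 41 min, overtime 0 h 50 min.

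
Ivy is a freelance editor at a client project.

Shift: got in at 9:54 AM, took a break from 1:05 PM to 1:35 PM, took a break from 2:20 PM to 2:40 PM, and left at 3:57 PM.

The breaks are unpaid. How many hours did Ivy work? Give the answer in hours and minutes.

Shift: 9:54 AM–3:57 PM = 6 h 3 min; less 50 min break → 5 h 13 min

5 h 13 min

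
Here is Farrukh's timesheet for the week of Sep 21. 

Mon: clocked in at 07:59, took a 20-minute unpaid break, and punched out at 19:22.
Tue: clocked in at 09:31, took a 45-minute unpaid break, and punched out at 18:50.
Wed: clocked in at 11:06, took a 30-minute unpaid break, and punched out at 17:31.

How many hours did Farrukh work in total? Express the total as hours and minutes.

25 h 32 min

Mon: 07:59–19:22 = 11 h 23 min; less 20 min break → 11 h 3 min
Tue: 09:31–18:50 = 9 h 19 min; less 45 min break → 8 h 34 min
Wed: 11:06–17:31 = 6 h 25 min; less 30 min break → 5 h 55 min
Total: 11 h 3 min + 8 h 34 min + 5 h 55 min = 25 h 32 min.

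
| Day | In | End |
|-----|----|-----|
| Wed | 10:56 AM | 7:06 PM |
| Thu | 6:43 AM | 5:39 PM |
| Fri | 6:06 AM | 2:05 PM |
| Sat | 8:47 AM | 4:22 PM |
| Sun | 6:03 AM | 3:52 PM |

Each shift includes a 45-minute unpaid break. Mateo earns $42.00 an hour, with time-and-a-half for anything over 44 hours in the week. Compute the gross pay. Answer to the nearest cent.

Wed: 10:56 AM–7:06 PM = 8 h 10 min; less 45 min break → 7 h 25 min
Thu: 6:43 AM–5:39 PM = 10 h 56 min; less 45 min break → 10 h 11 min
Fri: 6:06 AM–2:05 PM = 7 h 59 min; less 45 min break → 7 h 14 min
Sat: 8:47 AM–4:22 PM = 7 h 35 min; less 45 min break → 6 h 50 min
Sun: 6:03 AM–3:52 PM = 9 h 49 min; less 45 min break → 9 h 4 min
Total worked: 40 h 44 min = 2444 min.
Regular 40 h 44 min = 2444 min at $42.00/h; overtime 0 h 0 min = 0 min at $63.00/h.
Pay = (2444 × $42.00 + 0 × $63.00) ÷ 60 = $1710.80.

$1710.80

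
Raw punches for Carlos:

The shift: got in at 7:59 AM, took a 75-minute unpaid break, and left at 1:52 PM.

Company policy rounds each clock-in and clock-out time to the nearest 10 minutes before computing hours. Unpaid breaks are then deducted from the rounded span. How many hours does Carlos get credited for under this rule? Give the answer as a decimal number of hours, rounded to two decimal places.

4.58 hours

The shift: in 7:59 AM→8:00 AM, out 1:52 PM→1:50 PM; 5 h 50 min − 75 min = 4 h 35 min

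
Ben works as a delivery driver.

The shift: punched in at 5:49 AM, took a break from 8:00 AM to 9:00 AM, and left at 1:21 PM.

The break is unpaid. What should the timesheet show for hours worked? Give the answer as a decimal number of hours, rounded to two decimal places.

6.53 hours

The shift: 5:49 AM–1:21 PM = 7 h 32 min; less 60 min break → 6 h 32 min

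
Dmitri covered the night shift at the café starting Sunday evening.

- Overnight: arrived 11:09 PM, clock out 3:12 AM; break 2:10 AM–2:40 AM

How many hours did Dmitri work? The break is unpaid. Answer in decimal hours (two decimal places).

3.55 hours

Overnight: 11:09 PM → midnight = 0 h 51 min; midnight → 3:12 AM = 3 h 12 min; span 4 h 3 min; less 30 min break → 3 h 33 min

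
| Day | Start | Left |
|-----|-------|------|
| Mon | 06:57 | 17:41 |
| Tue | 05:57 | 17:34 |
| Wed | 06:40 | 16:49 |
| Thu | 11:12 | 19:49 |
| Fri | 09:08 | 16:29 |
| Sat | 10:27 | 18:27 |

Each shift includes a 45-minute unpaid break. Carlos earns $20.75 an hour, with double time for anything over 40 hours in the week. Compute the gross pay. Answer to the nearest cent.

Mon: 06:57–17:41 = 10 h 44 min; less 45 min break → 9 h 59 min
Tue: 05:57–17:34 = 11 h 37 min; less 45 min break → 10 h 52 min
Wed: 06:40–16:49 = 10 h 9 min; less 45 min break → 9 h 24 min
Thu: 11:12–19:49 = 8 h 37 min; less 45 min break → 7 h 52 min
Fri: 09:08–16:29 = 7 h 21 min; less 45 min break → 6 h 36 min
Sat: 10:27–18:27 = 8 h 0 min; less 45 min break → 7 h 15 min
Total worked: 51 h 58 min = 3118 min.
Regular 40 h 0 min = 2400 min at $20.75/h; overtime 11 h 58 min = 718 min at $41.50/h.
Pay = (2400 × $20.75 + 718 × $41.50) ÷ 60 = $1326.62.

$1326.62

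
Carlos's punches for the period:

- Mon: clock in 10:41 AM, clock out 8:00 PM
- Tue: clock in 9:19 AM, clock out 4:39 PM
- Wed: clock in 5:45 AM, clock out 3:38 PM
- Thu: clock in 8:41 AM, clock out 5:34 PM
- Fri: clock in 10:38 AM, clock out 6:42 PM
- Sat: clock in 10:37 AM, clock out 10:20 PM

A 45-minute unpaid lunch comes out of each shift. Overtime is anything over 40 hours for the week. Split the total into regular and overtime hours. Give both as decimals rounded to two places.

Mon: 10:41 AM–8:00 PM = 9 h 19 min; less 45 min break → 8 h 34 min
Tue: 9:19 AM–4:39 PM = 7 h 20 min; less 45 min break → 6 h 35 min
Wed: 5:45 AM–3:38 PM = 9 h 53 min; less 45 min break → 9 h 8 min
Thu: 8:41 AM–5:34 PM = 8 h 53 min; less 45 min break → 8 h 8 min
Fri: 10:38 AM–6:42 PM = 8 h 4 min; less 45 min break → 7 h 19 min
Sat: 10:37 AM–10:20 PM = 11 h 43 min; less 45 min break → 10 h 58 min
Total worked: 50 h 42 min = 50.70 h.
Threshold 40 h → overtime 10 h 42 min, regular 40 h 0 min.

Regular 40.00 hours, overtime 10.70 hours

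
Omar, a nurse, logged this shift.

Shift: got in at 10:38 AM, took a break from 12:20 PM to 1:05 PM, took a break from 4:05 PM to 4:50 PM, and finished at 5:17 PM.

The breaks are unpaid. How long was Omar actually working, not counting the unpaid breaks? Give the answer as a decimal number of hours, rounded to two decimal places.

5.15 hours

Shift: 10:38 AM–5:17 PM = 6 h 39 min; less 90 min break → 5 h 9 min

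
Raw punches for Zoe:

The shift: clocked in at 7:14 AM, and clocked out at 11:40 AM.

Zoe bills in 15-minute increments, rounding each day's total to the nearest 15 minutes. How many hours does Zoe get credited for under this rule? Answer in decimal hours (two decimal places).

The shift: 7:14 AM–11:40 AM = 4 h 26 min → rounds to 4 h 30 min

4.50 hours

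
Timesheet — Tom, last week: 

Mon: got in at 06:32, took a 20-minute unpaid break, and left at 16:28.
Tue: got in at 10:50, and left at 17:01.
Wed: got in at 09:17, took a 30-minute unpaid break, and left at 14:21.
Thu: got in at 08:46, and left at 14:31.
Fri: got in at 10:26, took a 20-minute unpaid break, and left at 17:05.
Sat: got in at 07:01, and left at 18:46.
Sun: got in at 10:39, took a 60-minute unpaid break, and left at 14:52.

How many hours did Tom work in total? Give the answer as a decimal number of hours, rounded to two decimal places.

Mon: 06:32–16:28 = 9 h 56 min; less 20 min break → 9 h 36 min
Tue: 10:50–17:01 = 6 h 11 min
Wed: 09:17–14:21 = 5 h 4 min; less 30 min break → 4 h 34 min
Thu: 08:46–14:31 = 5 h 45 min
Fri: 10:26–17:05 = 6 h 39 min; less 20 min break → 6 h 19 min
Sat: 07:01–18:46 = 11 h 45 min
Sun: 10:39–14:52 = 4 h 13 min; less 60 min break → 3 h 13 min
Total: 9 h 36 min + 6 h 11 min + 4 h 34 min + 5 h 45 min + 6 h 19 min + 11 h 45 min + 3 h 13 min = 47 h 23 min.

47.38 hours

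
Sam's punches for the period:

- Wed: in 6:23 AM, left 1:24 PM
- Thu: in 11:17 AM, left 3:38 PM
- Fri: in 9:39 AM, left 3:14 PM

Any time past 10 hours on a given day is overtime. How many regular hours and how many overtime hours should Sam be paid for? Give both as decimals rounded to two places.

Wed: 6:23 AM–1:24 PM = 7 h 1 min
Thu: 11:17 AM–3:38 PM = 4 h 21 min
Fri: 9:39 AM–3:14 PM = 5 h 35 min
Wed reg 7 h 1 min / OT 0 h 0 min; Thu reg 4 h 21 min / OT 0 h 0 min; Fri reg 5 h 35 min / OT 0 h 0 min.
Totals: regular 16 h 57 min, overtime 0 h 0 min.

Regular 16.95 hours, overtime 0.00 hours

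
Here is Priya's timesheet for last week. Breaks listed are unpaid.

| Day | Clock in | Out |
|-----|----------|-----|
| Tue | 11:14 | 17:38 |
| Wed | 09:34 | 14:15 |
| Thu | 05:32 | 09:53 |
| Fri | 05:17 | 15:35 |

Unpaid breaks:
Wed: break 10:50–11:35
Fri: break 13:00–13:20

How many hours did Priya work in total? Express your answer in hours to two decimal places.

24.65 hours

Tue: 11:14–17:38 = 6 h 24 min
Wed: 09:34–14:15 = 4 h 41 min; less 45 min break → 3 h 56 min
Thu: 05:32–09:53 = 4 h 21 min
Fri: 05:17–15:35 = 10 h 18 min; less 20 min break → 9 h 58 min
Total: 6 h 24 min + 3 h 56 min + 4 h 21 min + 9 h 58 min = 24 h 39 min.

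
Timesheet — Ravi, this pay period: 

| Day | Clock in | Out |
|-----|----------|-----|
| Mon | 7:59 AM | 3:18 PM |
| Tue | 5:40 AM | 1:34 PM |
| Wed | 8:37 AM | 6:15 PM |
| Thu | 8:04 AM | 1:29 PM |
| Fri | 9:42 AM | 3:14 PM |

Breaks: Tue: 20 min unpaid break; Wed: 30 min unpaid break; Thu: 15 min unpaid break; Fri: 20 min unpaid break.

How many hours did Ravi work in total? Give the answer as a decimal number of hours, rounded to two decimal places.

34.38 hours

Mon: 7:59 AM–3:18 PM = 7 h 19 min
Tue: 5:40 AM–1:34 PM = 7 h 54 min; less 20 min break → 7 h 34 min
Wed: 8:37 AM–6:15 PM = 9 h 38 min; less 30 min break → 9 h 8 min
Thu: 8:04 AM–1:29 PM = 5 h 25 min; less 15 min break → 5 h 10 min
Fri: 9:42 AM–3:14 PM = 5 h 32 min; less 20 min break → 5 h 12 min
Total: 7 h 19 min + 7 h 34 min + 9 h 8 min + 5 h 10 min + 5 h 12 min = 34 h 23 min.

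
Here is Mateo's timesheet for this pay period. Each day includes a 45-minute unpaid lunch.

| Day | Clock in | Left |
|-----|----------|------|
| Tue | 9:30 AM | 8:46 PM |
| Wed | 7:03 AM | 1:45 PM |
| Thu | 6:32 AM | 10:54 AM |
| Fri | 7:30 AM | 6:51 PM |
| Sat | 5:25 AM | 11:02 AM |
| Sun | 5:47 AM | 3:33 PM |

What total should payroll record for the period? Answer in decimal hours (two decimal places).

Tue: 9:30 AM–8:46 PM = 11 h 16 min; less 45 min break → 10 h 31 min
Wed: 7:03 AM–1:45 PM = 6 h 42 min; less 45 min break → 5 h 57 min
Thu: 6:32 AM–10:54 AM = 4 h 22 min; less 45 min break → 3 h 37 min
Fri: 7:30 AM–6:51 PM = 11 h 21 min; less 45 min break → 10 h 36 min
Sat: 5:25 AM–11:02 AM = 5 h 37 min; less 45 min break → 4 h 52 min
Sun: 5:47 AM–3:33 PM = 9 h 46 min; less 45 min break → 9 h 1 min
Total: 10 h 31 min + 5 h 57 min + 3 h 37 min + 10 h 36 min + 4 h 52 min + 9 h 1 min = 44 h 34 min.

44.57 hours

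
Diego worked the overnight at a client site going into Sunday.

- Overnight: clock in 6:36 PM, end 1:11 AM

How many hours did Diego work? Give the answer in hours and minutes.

Overnight: 6:36 PM → midnight = 5 h 24 min; midnight → 1:11 AM = 1 h 11 min; span 6 h 35 min

6 h 35 min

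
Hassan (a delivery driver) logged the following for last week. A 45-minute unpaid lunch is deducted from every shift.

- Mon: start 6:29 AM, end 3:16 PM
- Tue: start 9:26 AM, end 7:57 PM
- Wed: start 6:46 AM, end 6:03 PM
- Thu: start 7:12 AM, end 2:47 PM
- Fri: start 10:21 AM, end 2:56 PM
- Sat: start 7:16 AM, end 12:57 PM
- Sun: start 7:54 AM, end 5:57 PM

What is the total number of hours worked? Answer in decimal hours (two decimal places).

53.23 hours

Mon: 6:29 AM–3:16 PM = 8 h 47 min; less 45 min break → 8 h 2 min
Tue: 9:26 AM–7:57 PM = 10 h 31 min; less 45 min break → 9 h 46 min
Wed: 6:46 AM–6:03 PM = 11 h 17 min; less 45 min break → 10 h 32 min
Thu: 7:12 AM–2:47 PM = 7 h 35 min; less 45 min break → 6 h 50 min
Fri: 10:21 AM–2:56 PM = 4 h 35 min; less 45 min break → 3 h 50 min
Sat: 7:16 AM–12:57 PM = 5 h 41 min; less 45 min break → 4 h 56 min
Sun: 7:54 AM–5:57 PM = 10 h 3 min; less 45 min break → 9 h 18 min
Total: 8 h 2 min + 9 h 46 min + 10 h 32 min + 6 h 50 min + 3 h 50 min + 4 h 56 min + 9 h 18 min = 53 h 14 min.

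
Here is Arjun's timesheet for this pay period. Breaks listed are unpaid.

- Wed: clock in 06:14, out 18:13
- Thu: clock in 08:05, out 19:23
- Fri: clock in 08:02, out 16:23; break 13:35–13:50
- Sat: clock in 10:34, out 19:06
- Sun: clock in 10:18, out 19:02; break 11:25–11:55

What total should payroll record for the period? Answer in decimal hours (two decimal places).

Wed: 06:14–18:13 = 11 h 59 min
Thu: 08:05–19:23 = 11 h 18 min
Fri: 08:02–16:23 = 8 h 21 min; less 15 min break → 8 h 6 min
Sat: 10:34–19:06 = 8 h 32 min
Sun: 10:18–19:02 = 8 h 44 min; less 30 min break → 8 h 14 min
Total: 11 h 59 min + 11 h 18 min + 8 h 6 min + 8 h 32 min + 8 h 14 min = 48 h 9 min.

48.15 hours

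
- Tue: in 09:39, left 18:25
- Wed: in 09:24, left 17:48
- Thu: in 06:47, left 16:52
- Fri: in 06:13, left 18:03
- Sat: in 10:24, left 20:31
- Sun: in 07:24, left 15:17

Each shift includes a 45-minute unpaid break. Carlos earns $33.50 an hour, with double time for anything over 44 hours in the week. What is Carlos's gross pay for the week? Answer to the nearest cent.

$2049.08

Tue: 09:39–18:25 = 8 h 46 min; less 45 min break → 8 h 1 min
Wed: 09:24–17:48 = 8 h 24 min; less 45 min break → 7 h 39 min
Thu: 06:47–16:52 = 10 h 5 min; less 45 min break → 9 h 20 min
Fri: 06:13–18:03 = 11 h 50 min; less 45 min break → 11 h 5 min
Sat: 10:24–20:31 = 10 h 7 min; less 45 min break → 9 h 22 min
Sun: 07:24–15:17 = 7 h 53 min; less 45 min break → 7 h 8 min
Total worked: 52 h 35 min = 3155 min.
Regular 44 h 0 min = 2640 min at $33.50/h; overtime 8 h 35 min = 515 min at $67.00/h.
Pay = (2640 × $33.50 + 515 × $67.00) ÷ 60 = $2049.08.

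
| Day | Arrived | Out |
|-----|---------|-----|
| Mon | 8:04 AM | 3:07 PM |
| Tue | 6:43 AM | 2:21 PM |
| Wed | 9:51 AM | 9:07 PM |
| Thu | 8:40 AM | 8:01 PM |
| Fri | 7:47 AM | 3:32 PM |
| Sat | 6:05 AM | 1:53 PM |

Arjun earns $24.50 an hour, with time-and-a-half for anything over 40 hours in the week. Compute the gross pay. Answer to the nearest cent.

$1452.24

Mon: 8:04 AM–3:07 PM = 7 h 3 min
Tue: 6:43 AM–2:21 PM = 7 h 38 min
Wed: 9:51 AM–9:07 PM = 11 h 16 min
Thu: 8:40 AM–8:01 PM = 11 h 21 min
Fri: 7:47 AM–3:32 PM = 7 h 45 min
Sat: 6:05 AM–1:53 PM = 7 h 48 min
Total worked: 52 h 51 min = 3171 min.
Regular 40 h 0 min = 2400 min at $24.50/h; overtime 12 h 51 min = 771 min at $36.75/h.
Pay = (2400 × $24.50 + 771 × $36.75) ÷ 60 = $1452.24.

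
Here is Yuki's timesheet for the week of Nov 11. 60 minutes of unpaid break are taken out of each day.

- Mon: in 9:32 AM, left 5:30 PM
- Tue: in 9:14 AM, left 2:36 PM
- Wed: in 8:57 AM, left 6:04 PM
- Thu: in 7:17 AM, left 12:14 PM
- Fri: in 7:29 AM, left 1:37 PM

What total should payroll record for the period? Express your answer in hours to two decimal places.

28.53 hours

Mon: 9:32 AM–5:30 PM = 7 h 58 min; less 60 min break → 6 h 58 min
Tue: 9:14 AM–2:36 PM = 5 h 22 min; less 60 min break → 4 h 22 min
Wed: 8:57 AM–6:04 PM = 9 h 7 min; less 60 min break → 8 h 7 min
Thu: 7:17 AM–12:14 PM = 4 h 57 min; less 60 min break → 3 h 57 min
Fri: 7:29 AM–1:37 PM = 6 h 8 min; less 60 min break → 5 h 8 min
Total: 6 h 58 min + 4 h 22 min + 8 h 7 min + 3 h 57 min + 5 h 8 min = 28 h 32 min.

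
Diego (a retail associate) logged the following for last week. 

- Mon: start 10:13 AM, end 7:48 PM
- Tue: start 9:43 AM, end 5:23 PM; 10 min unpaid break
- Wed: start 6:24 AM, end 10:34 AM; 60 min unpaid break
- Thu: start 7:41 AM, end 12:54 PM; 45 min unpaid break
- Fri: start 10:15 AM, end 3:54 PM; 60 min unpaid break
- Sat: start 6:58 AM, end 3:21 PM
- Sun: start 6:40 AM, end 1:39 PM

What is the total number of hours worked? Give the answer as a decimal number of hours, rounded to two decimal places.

44.73 hours

Mon: 10:13 AM–7:48 PM = 9 h 35 min
Tue: 9:43 AM–5:23 PM = 7 h 40 min; less 10 min break → 7 h 30 min
Wed: 6:24 AM–10:34 AM = 4 h 10 min; less 60 min break → 3 h 10 min
Thu: 7:41 AM–12:54 PM = 5 h 13 min; less 45 min break → 4 h 28 min
Fri: 10:15 AM–3:54 PM = 5 h 39 min; less 60 min break → 4 h 39 min
Sat: 6:58 AM–3:21 PM = 8 h 23 min
Sun: 6:40 AM–1:39 PM = 6 h 59 min
Total: 9 h 35 min + 7 h 30 min + 3 h 10 min + 4 h 28 min + 4 h 39 min + 8 h 23 min + 6 h 59 min = 44 h 44 min.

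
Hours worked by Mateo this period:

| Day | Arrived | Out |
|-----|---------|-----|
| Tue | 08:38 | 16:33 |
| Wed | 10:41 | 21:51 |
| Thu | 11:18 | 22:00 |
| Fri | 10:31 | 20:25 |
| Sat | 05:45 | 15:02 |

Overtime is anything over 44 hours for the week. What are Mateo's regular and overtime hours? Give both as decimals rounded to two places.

Regular 44.00 hours, overtime 4.97 hours

Tue: 08:38–16:33 = 7 h 55 min
Wed: 10:41–21:51 = 11 h 10 min
Thu: 11:18–22:00 = 10 h 42 min
Fri: 10:31–20:25 = 9 h 54 min
Sat: 05:45–15:02 = 9 h 17 min
Total worked: 48 h 58 min = 48.97 h.
Threshold 44 h → overtime 4 h 58 min, regular 44 h 0 min.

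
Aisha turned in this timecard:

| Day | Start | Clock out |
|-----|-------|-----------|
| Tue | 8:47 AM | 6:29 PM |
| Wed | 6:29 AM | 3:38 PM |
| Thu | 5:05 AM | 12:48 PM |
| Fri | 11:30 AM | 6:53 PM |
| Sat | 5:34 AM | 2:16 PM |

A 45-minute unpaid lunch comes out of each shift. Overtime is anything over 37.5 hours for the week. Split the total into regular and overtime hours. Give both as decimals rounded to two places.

Tue: 8:47 AM–6:29 PM = 9 h 42 min; less 45 min break → 8 h 57 min
Wed: 6:29 AM–3:38 PM = 9 h 9 min; less 45 min break → 8 h 24 min
Thu: 5:05 AM–12:48 PM = 7 h 43 min; less 45 min break → 6 h 58 min
Fri: 11:30 AM–6:53 PM = 7 h 23 min; less 45 min break → 6 h 38 min
Sat: 5:34 AM–2:16 PM = 8 h 42 min; less 45 min break → 7 h 57 min
Total worked: 38 h 54 min = 38.90 h.
Threshold 37.5 h → overtime 1 h 24 min, regular 37 h 30 min.

Regular 37.50 hours, overtime 1.40 hours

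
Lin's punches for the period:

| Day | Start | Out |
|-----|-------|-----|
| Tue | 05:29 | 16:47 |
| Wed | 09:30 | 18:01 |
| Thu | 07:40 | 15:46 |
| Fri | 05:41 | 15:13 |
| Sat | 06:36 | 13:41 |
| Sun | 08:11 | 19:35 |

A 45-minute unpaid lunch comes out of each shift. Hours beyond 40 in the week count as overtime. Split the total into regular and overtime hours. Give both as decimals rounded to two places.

Regular 40.00 hours, overtime 11.43 hours

Tue: 05:29–16:47 = 11 h 18 min; less 45 min break → 10 h 33 min
Wed: 09:30–18:01 = 8 h 31 min; less 45 min break → 7 h 46 min
Thu: 07:40–15:46 = 8 h 6 min; less 45 min break → 7 h 21 min
Fri: 05:41–15:13 = 9 h 32 min; less 45 min break → 8 h 47 min
Sat: 06:36–13:41 = 7 h 5 min; less 45 min break → 6 h 20 min
Sun: 08:11–19:35 = 11 h 24 min; less 45 min break → 10 h 39 min
Total worked: 51 h 26 min = 51.43 h.
Threshold 40 h → overtime 11 h 26 min, regular 40 h 0 min.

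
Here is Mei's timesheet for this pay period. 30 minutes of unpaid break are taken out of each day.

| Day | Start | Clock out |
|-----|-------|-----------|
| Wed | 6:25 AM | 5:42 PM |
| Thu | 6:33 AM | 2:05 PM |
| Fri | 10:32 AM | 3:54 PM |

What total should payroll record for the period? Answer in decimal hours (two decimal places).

22.68 hours

Wed: 6:25 AM–5:42 PM = 11 h 17 min; less 30 min break → 10 h 47 min
Thu: 6:33 AM–2:05 PM = 7 h 32 min; less 30 min break → 7 h 2 min
Fri: 10:32 AM–3:54 PM = 5 h 22 min; less 30 min break → 4 h 52 min
Total: 10 h 47 min + 7 h 2 min + 4 h 52 min = 22 h 41 min.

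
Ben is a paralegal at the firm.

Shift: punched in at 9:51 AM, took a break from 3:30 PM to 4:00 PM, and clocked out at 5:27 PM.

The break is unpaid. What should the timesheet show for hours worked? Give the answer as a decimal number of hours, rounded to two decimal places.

Shift: 9:51 AM–5:27 PM = 7 h 36 min; less 30 min break → 7 h 6 min

7.10 hours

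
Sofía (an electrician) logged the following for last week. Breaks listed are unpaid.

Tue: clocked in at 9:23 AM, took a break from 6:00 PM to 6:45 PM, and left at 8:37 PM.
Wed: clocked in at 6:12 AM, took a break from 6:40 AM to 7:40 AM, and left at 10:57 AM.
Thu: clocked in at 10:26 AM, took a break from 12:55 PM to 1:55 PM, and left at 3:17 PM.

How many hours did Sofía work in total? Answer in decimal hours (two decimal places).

18.08 hours

Tue: 9:23 AM–8:37 PM = 11 h 14 min; less 45 min break → 10 h 29 min
Wed: 6:12 AM–10:57 AM = 4 h 45 min; less 60 min break → 3 h 45 min
Thu: 10:26 AM–3:17 PM = 4 h 51 min; less 60 min break → 3 h 51 min
Total: 10 h 29 min + 3 h 45 min + 3 h 51 min = 18 h 5 min.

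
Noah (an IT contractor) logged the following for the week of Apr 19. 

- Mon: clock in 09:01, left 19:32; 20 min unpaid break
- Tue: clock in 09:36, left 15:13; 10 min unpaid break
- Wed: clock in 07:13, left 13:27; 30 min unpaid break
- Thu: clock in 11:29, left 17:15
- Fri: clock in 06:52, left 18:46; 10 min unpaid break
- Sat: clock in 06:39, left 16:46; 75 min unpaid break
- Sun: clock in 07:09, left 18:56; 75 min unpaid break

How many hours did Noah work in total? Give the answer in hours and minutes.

Mon: 09:01–19:32 = 10 h 31 min; less 20 min break → 10 h 11 min
Tue: 09:36–15:13 = 5 h 37 min; less 10 min break → 5 h 27 min
Wed: 07:13–13:27 = 6 h 14 min; less 30 min break → 5 h 44 min
Thu: 11:29–17:15 = 5 h 46 min
Fri: 06:52–18:46 = 11 h 54 min; less 10 min break → 11 h 44 min
Sat: 06:39–16:46 = 10 h 7 min; less 75 min break → 8 h 52 min
Sun: 07:09–18:56 = 11 h 47 min; less 75 min break → 10 h 32 min
Total: 10 h 11 min + 5 h 27 min + 5 h 44 min + 5 h 46 min + 11 h 44 min + 8 h 52 min + 10 h 32 min = 58 h 16 min.

58 h 16 min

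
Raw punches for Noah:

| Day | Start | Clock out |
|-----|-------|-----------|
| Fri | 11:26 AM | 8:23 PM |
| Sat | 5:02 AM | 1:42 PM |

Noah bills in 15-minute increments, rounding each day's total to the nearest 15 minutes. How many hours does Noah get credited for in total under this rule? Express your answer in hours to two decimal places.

Fri: 11:26 AM–8:23 PM = 8 h 57 min → rounds to 9 h 0 min
Sat: 5:02 AM–1:42 PM = 8 h 40 min → rounds to 8 h 45 min
Total credited: 17 h 45 min.

17.75 hours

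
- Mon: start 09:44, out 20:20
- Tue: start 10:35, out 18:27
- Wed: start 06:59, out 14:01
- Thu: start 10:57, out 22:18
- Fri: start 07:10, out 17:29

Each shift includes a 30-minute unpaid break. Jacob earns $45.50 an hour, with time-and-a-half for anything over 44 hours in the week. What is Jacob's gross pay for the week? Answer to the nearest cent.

Mon: 09:44–20:20 = 10 h 36 min; less 30 min break → 10 h 6 min
Tue: 10:35–18:27 = 7 h 52 min; less 30 min break → 7 h 22 min
Wed: 06:59–14:01 = 7 h 2 min; less 30 min break → 6 h 32 min
Thu: 10:57–22:18 = 11 h 21 min; less 30 min break → 10 h 51 min
Fri: 07:10–17:29 = 10 h 19 min; less 30 min break → 9 h 49 min
Total worked: 44 h 40 min = 2680 min.
Regular 44 h 0 min = 2640 min at $45.50/h; overtime 0 h 40 min = 40 min at $68.25/h.
Pay = (2640 × $45.50 + 40 × $68.25) ÷ 60 = $2047.50.

$2047.50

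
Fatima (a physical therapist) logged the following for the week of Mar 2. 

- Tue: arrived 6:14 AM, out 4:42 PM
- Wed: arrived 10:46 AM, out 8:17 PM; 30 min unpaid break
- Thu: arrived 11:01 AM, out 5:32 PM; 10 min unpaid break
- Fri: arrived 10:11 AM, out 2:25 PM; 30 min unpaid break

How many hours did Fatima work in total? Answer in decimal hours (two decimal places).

29.57 hours

Tue: 6:14 AM–4:42 PM = 10 h 28 min
Wed: 10:46 AM–8:17 PM = 9 h 31 min; less 30 min break → 9 h 1 min
Thu: 11:01 AM–5:32 PM = 6 h 31 min; less 10 min break → 6 h 21 min
Fri: 10:11 AM–2:25 PM = 4 h 14 min; less 30 min break → 3 h 44 min
Total: 10 h 28 min + 9 h 1 min + 6 h 21 min + 3 h 44 min = 29 h 34 min.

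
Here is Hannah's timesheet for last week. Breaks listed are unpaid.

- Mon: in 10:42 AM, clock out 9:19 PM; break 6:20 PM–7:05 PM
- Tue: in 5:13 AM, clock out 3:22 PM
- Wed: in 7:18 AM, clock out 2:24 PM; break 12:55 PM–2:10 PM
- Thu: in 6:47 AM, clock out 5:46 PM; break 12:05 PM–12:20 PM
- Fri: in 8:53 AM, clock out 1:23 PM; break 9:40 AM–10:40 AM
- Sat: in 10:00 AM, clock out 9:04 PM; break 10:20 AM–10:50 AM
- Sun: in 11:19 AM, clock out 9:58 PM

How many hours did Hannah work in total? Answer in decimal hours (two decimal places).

61.32 hours

Mon: 10:42 AM–9:19 PM = 10 h 37 min; less 45 min break → 9 h 52 min
Tue: 5:13 AM–3:22 PM = 10 h 9 min
Wed: 7:18 AM–2:24 PM = 7 h 6 min; less 75 min break → 5 h 51 min
Thu: 6:47 AM–5:46 PM = 10 h 59 min; less 15 min break → 10 h 44 min
Fri: 8:53 AM–1:23 PM = 4 h 30 min; less 60 min break → 3 h 30 min
Sat: 10:00 AM–9:04 PM = 11 h 4 min; less 30 min break → 10 h 34 min
Sun: 11:19 AM–9:58 PM = 10 h 39 min
Total: 9 h 52 min + 10 h 9 min + 5 h 51 min + 10 h 44 min + 3 h 30 min + 10 h 34 min + 10 h 39 min = 61 h 19 min.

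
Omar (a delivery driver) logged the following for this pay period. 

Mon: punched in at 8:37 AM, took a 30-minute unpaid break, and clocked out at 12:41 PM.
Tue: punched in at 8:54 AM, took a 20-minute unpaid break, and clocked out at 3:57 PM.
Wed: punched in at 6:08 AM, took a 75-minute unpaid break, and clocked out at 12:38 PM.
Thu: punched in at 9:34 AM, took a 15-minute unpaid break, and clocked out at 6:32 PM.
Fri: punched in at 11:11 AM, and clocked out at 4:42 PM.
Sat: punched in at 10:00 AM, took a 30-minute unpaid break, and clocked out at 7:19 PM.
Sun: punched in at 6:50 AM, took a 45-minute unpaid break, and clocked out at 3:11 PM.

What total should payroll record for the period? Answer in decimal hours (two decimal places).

46.18 hours

Mon: 8:37 AM–12:41 PM = 4 h 4 min; less 30 min break → 3 h 34 min
Tue: 8:54 AM–3:57 PM = 7 h 3 min; less 20 min break → 6 h 43 min
Wed: 6:08 AM–12:38 PM = 6 h 30 min; less 75 min break → 5 h 15 min
Thu: 9:34 AM–6:32 PM = 8 h 58 min; less 15 min break → 8 h 43 min
Fri: 11:11 AM–4:42 PM = 5 h 31 min
Sat: 10:00 AM–7:19 PM = 9 h 19 min; less 30 min break → 8 h 49 min
Sun: 6:50 AM–3:11 PM = 8 h 21 min; less 45 min break → 7 h 36 min
Total: 3 h 34 min + 6 h 43 min + 5 h 15 min + 8 h 43 min + 5 h 31 min + 8 h 49 min + 7 h 36 min = 46 h 11 min.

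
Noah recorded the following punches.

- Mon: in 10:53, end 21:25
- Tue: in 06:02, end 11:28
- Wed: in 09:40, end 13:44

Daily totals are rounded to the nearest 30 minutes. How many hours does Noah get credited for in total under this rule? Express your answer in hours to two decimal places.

Mon: 10:53–21:25 = 10 h 32 min → rounds to 10 h 30 min
Tue: 06:02–11:28 = 5 h 26 min → rounds to 5 h 30 min
Wed: 09:40–13:44 = 4 h 4 min → rounds to 4 h 0 min
Total credited: 20 h 0 min.

20.00 hours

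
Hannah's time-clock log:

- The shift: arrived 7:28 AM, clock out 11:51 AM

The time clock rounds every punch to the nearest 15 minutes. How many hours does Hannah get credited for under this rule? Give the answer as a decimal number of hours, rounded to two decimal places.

4.25 hours

The shift: in 7:28 AM→7:30 AM, out 11:51 AM→11:45 AM; 4 h 15 min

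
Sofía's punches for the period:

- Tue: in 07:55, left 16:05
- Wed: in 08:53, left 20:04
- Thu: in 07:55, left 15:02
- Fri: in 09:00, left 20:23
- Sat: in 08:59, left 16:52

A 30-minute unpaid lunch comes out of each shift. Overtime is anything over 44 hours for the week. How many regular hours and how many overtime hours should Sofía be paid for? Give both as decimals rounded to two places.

Tue: 07:55–16:05 = 8 h 10 min; less 30 min break → 7 h 40 min
Wed: 08:53–20:04 = 11 h 11 min; less 30 min break → 10 h 41 min
Thu: 07:55–15:02 = 7 h 7 min; less 30 min break → 6 h 37 min
Fri: 09:00–20:23 = 11 h 23 min; less 30 min break → 10 h 53 min
Sat: 08:59–16:52 = 7 h 53 min; less 30 min break → 7 h 23 min
Total worked: 43 h 14 min = 43.23 h.
Threshold 44 h → overtime 0 h 0 min, regular 43 h 14 min.

Regular 43.23 hours, overtime 0.00 hours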